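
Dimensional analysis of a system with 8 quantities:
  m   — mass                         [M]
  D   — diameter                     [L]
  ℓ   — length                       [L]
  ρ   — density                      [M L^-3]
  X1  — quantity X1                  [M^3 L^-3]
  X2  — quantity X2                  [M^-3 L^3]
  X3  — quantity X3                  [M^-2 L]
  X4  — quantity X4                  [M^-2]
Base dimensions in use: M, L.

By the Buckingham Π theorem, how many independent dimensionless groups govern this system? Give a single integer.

6

Write exponents as rows M,L / cols m,D,ℓ,ρ,X1,X2,X3,X4:
  M: [ 1  0  0  1  3 -3 -2 -2]
  L: [ 0  1  1 -3 -3  3  1  0]
Row reduction gives pivot columns m,D; rank = 2
n=8, r=2 ⇒ 6 dimensionless groups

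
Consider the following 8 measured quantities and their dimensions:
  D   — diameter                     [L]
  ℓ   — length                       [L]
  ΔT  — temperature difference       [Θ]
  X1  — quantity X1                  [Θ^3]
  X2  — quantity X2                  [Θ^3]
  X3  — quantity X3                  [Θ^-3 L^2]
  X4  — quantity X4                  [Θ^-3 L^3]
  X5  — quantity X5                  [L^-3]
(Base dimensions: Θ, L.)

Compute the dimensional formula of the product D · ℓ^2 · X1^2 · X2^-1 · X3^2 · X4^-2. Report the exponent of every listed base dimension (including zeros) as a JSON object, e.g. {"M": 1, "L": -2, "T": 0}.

Exponent matrix [Θ,L] × [D,ℓ,ΔT,X1,X2,X3,X4,X5]:
  Θ: [ 0  0  1  3  3 -3 -3  0]
  L: [ 1  1  0  0  0  2  3 -3]
  [Θ]: (1)·0+(2)·0+(2)·3+(-1)·3+(2)·-3+(-2)·-3 = 3
  [L]: (1)·1+(2)·1+(2)·0+(-1)·0+(2)·2+(-2)·3 = 1
⇒ Θ^3 L

{"Θ": 3, "L": 1}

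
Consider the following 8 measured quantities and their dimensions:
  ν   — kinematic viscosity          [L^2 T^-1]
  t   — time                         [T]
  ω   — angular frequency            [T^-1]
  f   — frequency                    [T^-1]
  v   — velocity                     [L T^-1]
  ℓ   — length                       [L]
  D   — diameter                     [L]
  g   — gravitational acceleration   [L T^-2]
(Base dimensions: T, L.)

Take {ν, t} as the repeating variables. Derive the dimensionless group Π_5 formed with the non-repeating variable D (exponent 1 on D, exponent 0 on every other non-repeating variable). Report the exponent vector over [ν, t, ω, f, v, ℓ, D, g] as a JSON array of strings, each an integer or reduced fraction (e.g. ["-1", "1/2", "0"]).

Dimensional matrix (T×L by ν×t×ω×f×v×ℓ×D×g):
  T: [-1  1 -1 -1 -1  0  0 -2]
  L: [ 2  0  0  0  1  1  1  1]
Row reduction gives pivot columns ν,t; rank = 2
Repeat: ν,t; free: ω,f,v,ℓ,D,g
RREF:
  r0: [   1    0    0    0  1/2  1/2  1/2  1/2]
  r1: [   0    1   -1   -1 -1/2  1/2  1/2 -3/2]
Fix exponent of D at 1, ω at 0, f at 0, v at 0, ℓ at 0, g at 0; solve each RREF row for its pivot's exponent:
  r0: exp(ν) + (1/2)·1 = 0 ⇒ exp(ν) = -1/2
  r1: exp(t) + (1/2)·1 = 0 ⇒ exp(t) = -1/2
Π_5 = ν^(-1/2) · t^(-1/2) · D

["-1/2", "-1/2", "0", "0", "0", "0", "1", "0"]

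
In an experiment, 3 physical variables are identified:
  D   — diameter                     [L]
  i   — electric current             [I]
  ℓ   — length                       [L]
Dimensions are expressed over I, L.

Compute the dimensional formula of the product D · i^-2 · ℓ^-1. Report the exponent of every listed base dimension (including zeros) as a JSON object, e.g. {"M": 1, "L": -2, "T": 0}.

{"I": -2, "L": 0}

Write exponents as rows I,L / cols D,i,ℓ:
  I: [ 0  1  0]
  L: [ 1  0  1]
  [I]: (1)·0+(-2)·1+(-1)·0 = -2
  [L]: (1)·1+(-2)·0+(-1)·1 = 0
⇒ I^-2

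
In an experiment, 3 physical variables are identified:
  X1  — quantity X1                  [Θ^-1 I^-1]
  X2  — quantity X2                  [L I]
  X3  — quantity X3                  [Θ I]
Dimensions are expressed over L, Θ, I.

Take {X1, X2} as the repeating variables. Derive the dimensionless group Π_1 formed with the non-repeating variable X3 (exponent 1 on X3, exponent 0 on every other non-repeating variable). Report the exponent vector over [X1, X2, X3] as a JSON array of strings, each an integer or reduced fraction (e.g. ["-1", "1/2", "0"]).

["1", "0", "1"]

Dimensional matrix (L×Θ×I by X1×X2×X3):
  L: [ 0  1  0]
  Θ: [-1  0  1]
  I: [-1  1  1]
Echelon form has 2 nonzero rows (pivots: X1,X2)
Repeat: X1,X2; free: X3
RREF:
  r0: [   1    0   -1]
  r1: [   0    1    0]
  r2: [   0    0    0]
Fix exponent of X3 at 1; solve each RREF row for its pivot's exponent:
  r0: exp(X1) + (-1)·1 = 0 ⇒ exp(X1) = 1
  r1: exp(X2) + (0)·1 = 0 ⇒ exp(X2) = 0
Π_1 = X1 · X3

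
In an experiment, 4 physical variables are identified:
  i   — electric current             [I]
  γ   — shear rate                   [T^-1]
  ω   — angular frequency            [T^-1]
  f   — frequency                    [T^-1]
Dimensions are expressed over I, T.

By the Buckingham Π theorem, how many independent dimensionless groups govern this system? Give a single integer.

2

Write exponents as rows I,T / cols i,γ,ω,f:
  I: [ 1  0  0  0]
  T: [ 0 -1 -1 -1]
Echelon form has 2 nonzero rows (pivots: i,γ)
Π count = n − r = 4 − 2 = 2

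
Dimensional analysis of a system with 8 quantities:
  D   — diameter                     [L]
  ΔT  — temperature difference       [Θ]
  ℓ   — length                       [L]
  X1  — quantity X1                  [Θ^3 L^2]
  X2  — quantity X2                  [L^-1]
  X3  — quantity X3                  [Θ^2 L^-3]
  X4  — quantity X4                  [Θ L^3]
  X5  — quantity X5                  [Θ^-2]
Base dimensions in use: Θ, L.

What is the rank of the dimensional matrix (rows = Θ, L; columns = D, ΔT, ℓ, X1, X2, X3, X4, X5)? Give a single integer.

Dimensional matrix (Θ×L by D×ΔT×ℓ×X1×X2×X3×X4×X5):
  Θ: [ 0  1  0  3  0  2  1 -2]
  L: [ 1  0  1  2 -1 -3  3  0]
RREF → pivots at {D,ΔT} ⇒ r = 2

2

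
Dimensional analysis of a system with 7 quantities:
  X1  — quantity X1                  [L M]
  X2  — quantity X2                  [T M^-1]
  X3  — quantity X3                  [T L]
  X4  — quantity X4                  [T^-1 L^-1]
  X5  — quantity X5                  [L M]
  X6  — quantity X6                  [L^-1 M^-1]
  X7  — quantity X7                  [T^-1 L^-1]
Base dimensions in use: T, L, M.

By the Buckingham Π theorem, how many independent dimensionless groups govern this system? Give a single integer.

5

Write exponents as rows T,L,M / cols X1,X2,X3,X4,X5,X6,X7:
  T: [ 0  1  1 -1  0  0 -1]
  L: [ 1  0  1 -1  1 -1 -1]
  M: [ 1 -1  0  0  1 -1  0]
Row reduction gives pivot columns X1,X2; rank = 2
7 vars − rank 2 = 5 Π groups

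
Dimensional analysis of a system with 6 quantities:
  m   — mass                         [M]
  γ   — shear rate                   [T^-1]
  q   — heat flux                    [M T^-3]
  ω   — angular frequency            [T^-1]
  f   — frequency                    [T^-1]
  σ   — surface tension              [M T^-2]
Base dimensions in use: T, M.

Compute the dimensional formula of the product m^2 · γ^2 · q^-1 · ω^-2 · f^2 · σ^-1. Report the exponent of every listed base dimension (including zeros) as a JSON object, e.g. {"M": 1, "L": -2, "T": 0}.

{"T": 3, "M": 0}

Dimensional matrix (T×M by m×γ×q×ω×f×σ):
  T: [ 0 -1 -3 -1 -1 -2]
  M: [ 1  0  1  0  0  1]
  [T]: (2)·0+(2)·-1+(-1)·-3+(-2)·-1+(2)·-1+(-1)·-2 = 3
  [M]: (2)·1+(2)·0+(-1)·1+(-2)·0+(2)·0+(-1)·1 = 0
⇒ T^3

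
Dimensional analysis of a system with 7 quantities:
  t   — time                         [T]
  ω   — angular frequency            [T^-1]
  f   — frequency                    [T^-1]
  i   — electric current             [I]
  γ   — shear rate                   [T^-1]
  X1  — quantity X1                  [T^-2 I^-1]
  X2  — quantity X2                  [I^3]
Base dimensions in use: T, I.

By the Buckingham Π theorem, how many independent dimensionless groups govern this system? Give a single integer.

5

Dimensional matrix (T×I by t×ω×f×i×γ×X1×X2):
  T: [ 1 -1 -1  0 -1 -2  0]
  I: [ 0  0  0  1  0 -1  3]
Echelon form has 2 nonzero rows (pivots: t,i)
7 vars − rank 2 = 5 Π groups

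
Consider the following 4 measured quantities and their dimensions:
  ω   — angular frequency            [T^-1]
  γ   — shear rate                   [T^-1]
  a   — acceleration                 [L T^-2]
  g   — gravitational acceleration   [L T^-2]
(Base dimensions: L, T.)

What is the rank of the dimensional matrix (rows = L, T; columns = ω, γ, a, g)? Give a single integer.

Dimensional matrix (L×T by ω×γ×a×g):
  L: [ 0  0  1  1]
  T: [-1 -1 -2 -2]
RREF → pivots at {ω,a} ⇒ r = 2

2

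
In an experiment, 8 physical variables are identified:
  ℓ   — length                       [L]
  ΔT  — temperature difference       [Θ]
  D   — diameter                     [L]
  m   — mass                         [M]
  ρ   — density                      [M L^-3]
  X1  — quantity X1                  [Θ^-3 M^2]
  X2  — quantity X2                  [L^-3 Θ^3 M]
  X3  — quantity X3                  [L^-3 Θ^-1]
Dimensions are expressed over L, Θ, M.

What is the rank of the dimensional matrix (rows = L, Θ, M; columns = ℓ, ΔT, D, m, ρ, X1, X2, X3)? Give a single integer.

Dimensional matrix (L×Θ×M by ℓ×ΔT×D×m×ρ×X1×X2×X3):
  L: [ 1  0  1  0 -3  0 -3 -3]
  Θ: [ 0  1  0  0  0 -3  3 -1]
  M: [ 0  0  0  1  1  2  1  0]
Echelon form has 3 nonzero rows (pivots: ℓ,ΔT,m)

3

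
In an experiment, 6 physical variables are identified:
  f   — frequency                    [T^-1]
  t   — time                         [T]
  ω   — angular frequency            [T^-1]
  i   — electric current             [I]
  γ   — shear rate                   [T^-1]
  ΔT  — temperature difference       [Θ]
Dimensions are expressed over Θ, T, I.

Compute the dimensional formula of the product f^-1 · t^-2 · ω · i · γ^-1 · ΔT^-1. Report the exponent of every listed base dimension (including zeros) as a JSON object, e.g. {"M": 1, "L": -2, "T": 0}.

Dimensional matrix (Θ×T×I by f×t×ω×i×γ×ΔT):
  Θ: [ 0  0  0  0  0  1]
  T: [-1  1 -1  0 -1  0]
  I: [ 0  0  0  1  0  0]
  [Θ]: (-1)·0+(-2)·0+(1)·0+(1)·0+(-1)·0+(-1)·1 = -1
  [T]: (-1)·-1+(-2)·1+(1)·-1+(1)·0+(-1)·-1+(-1)·0 = -1
  [I]: (-1)·0+(-2)·0+(1)·0+(1)·1+(-1)·0+(-1)·0 = 1
⇒ Θ^-1 T^-1 I

{"Θ": -1, "T": -1, "I": 1}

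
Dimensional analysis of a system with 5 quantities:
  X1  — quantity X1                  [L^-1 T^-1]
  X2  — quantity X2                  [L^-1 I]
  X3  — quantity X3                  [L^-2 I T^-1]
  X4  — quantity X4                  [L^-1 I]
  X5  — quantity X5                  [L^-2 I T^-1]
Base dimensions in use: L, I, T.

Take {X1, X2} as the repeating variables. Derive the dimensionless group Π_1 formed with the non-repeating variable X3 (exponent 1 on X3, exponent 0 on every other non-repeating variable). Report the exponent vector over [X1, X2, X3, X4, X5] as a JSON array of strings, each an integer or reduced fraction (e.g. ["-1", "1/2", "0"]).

Exponent matrix [L,I,T] × [X1,X2,X3,X4,X5]:
  L: [-1 -1 -2 -1 -2]
  I: [ 0  1  1  1  1]
  T: [-1  0 -1  0 -1]
RREF → pivots at {X1,X2} ⇒ r = 2
Repeat: X1,X2; free: X3,X4,X5
RREF:
  r0: [   1    0    1    0    1]
  r1: [   0    1    1    1    1]
  r2: [   0    0    0    0    0]
Fix exponent of X3 at 1, X4 at 0, X5 at 0; solve each RREF row for its pivot's exponent:
  r0: exp(X1) + (1)·1 = 0 ⇒ exp(X1) = -1
  r1: exp(X2) + (1)·1 = 0 ⇒ exp(X2) = -1
Π_1 = X1^-1 · X2^-1 · X3

["-1", "-1", "1", "0", "0"]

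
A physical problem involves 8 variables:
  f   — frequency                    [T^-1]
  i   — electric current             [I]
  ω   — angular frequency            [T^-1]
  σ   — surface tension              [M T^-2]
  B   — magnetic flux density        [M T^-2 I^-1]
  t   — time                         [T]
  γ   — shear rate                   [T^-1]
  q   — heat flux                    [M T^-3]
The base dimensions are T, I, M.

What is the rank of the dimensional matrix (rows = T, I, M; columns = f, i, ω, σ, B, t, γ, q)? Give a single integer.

Dimensional matrix (T×I×M by f×i×ω×σ×B×t×γ×q):
  T: [-1  0 -1 -2 -2  1 -1 -3]
  I: [ 0  1  0  0 -1  0  0  0]
  M: [ 0  0  0  1  1  0  0  1]
Row reduction gives pivot columns f,i,σ; rank = 3

3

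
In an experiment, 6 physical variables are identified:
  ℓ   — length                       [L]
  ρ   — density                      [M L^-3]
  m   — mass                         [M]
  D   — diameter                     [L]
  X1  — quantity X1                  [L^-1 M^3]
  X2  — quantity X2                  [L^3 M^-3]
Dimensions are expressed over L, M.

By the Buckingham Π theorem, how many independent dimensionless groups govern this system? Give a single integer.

Dimensional matrix (L×M by ℓ×ρ×m×D×X1×X2):
  L: [ 1 -3  0  1 -1  3]
  M: [ 0  1  1  0  3 -3]
Echelon form has 2 nonzero rows (pivots: ℓ,ρ)
6 vars − rank 2 = 4 Π groups

4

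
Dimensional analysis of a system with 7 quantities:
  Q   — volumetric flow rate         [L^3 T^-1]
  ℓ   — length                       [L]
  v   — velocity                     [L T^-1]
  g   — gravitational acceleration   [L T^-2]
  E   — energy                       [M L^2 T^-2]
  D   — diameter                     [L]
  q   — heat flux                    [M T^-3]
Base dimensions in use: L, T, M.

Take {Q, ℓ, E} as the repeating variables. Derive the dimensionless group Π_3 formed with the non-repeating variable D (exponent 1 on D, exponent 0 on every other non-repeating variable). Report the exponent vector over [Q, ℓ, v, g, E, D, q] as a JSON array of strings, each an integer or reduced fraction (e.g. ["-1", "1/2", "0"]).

["0", "-1", "0", "0", "0", "1", "0"]

Dimensional matrix (L×T×M by Q×ℓ×v×g×E×D×q):
  L: [ 3  1  1  1  2  1  0]
  T: [-1  0 -1 -2 -2  0 -3]
  M: [ 0  0  0  0  1  0  1]
Row reduction gives pivot columns Q,ℓ,E; rank = 3
Pivot set = {Q,ℓ,E}, free = {v,g,D,q}
RREF:
  r0: [   1    0    1    2    0    0    1]
  r1: [   0    1   -2   -5    0    1   -5]
  r2: [   0    0    0    0    1    0    1]
Fix exponent of D at 1, v at 0, g at 0, q at 0; solve each RREF row for its pivot's exponent:
  r0: exp(Q) + (0)·1 = 0 ⇒ exp(Q) = 0
  r1: exp(ℓ) + (1)·1 = 0 ⇒ exp(ℓ) = -1
  r2: exp(E) + (0)·1 = 0 ⇒ exp(E) = 0
Π_3 = ℓ^-1 · D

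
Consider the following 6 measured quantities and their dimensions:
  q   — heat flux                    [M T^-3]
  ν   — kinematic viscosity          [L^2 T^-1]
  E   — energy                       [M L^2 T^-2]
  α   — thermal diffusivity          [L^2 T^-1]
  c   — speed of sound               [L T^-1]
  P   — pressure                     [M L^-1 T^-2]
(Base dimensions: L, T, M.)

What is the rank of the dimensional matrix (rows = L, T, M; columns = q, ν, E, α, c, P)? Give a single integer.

3

Write exponents as rows L,T,M / cols q,ν,E,α,c,P:
  L: [ 0  2  2  2  1 -1]
  T: [-3 -1 -2 -1 -1 -2]
  M: [ 1  0  1  0  0  1]
Row reduction gives pivot columns q,ν,E; rank = 3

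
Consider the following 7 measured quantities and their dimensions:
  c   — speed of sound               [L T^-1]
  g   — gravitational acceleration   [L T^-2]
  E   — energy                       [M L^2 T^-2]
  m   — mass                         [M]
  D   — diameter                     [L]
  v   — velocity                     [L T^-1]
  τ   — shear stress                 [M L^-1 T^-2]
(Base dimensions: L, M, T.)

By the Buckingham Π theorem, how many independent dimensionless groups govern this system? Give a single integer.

4

Write exponents as rows L,M,T / cols c,g,E,m,D,v,τ:
  L: [ 1  1  2  0  1  1 -1]
  M: [ 0  0  1  1  0  0  1]
  T: [-1 -2 -2  0  0 -1 -2]
Row reduction gives pivot columns c,g,E; rank = 3
Π count = n − r = 7 − 3 = 4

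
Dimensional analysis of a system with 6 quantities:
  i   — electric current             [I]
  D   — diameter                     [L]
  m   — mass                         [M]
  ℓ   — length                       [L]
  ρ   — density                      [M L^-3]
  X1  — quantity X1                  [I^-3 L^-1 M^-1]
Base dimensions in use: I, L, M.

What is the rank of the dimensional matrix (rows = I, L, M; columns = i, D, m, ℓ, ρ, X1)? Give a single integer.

3

Exponent matrix [I,L,M] × [i,D,m,ℓ,ρ,X1]:
  I: [ 1  0  0  0  0 -3]
  L: [ 0  1  0  1 -3 -1]
  M: [ 0  0  1  0  1 -1]
RREF → pivots at {i,D,m} ⇒ r = 3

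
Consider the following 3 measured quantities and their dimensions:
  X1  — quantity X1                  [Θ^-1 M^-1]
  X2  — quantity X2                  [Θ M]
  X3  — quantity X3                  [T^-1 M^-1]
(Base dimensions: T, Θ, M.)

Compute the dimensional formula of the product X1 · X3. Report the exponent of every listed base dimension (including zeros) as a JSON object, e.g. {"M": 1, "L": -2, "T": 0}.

{"T": -1, "Θ": -1, "M": -2}

Exponent matrix [T,Θ,M] × [X1,X2,X3]:
  T: [ 0  0 -1]
  Θ: [-1  1  0]
  M: [-1  1 -1]
  [T]: (1)·0+(1)·-1 = -1
  [Θ]: (1)·-1+(1)·0 = -1
  [M]: (1)·-1+(1)·-1 = -2
⇒ T^-1 Θ^-1 M^-2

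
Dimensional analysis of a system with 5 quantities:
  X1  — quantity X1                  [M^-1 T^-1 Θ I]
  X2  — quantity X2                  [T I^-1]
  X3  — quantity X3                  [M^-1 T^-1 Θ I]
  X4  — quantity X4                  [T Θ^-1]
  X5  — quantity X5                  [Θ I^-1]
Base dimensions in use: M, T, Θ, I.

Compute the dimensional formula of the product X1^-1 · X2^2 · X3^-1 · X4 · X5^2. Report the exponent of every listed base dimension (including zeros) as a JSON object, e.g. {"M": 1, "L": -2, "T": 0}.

Dimensional matrix (M×T×Θ×I by X1×X2×X3×X4×X5):
  M: [-1  0 -1  0  0]
  T: [-1  1 -1  1  0]
  Θ: [ 1  0  1 -1  1]
  I: [ 1 -1  1  0 -1]
  [M]: (-1)·-1+(2)·0+(-1)·-1+(1)·0+(2)·0 = 2
  [T]: (-1)·-1+(2)·1+(-1)·-1+(1)·1+(2)·0 = 5
  [Θ]: (-1)·1+(2)·0+(-1)·1+(1)·-1+(2)·1 = -1
  [I]: (-1)·1+(2)·-1+(-1)·1+(1)·0+(2)·-1 = -6
⇒ M^2 T^5 Θ^-1 I^-6

{"M": 2, "T": 5, "Θ": -1, "I": -6}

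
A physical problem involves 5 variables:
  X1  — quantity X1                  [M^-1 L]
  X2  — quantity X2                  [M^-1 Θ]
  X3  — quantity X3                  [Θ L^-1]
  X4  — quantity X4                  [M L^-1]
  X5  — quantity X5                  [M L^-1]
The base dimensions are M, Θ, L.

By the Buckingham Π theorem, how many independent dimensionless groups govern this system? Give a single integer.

Exponent matrix [M,Θ,L] × [X1,X2,X3,X4,X5]:
  M: [-1 -1  0  1  1]
  Θ: [ 0  1  1  0  0]
  L: [ 1  0 -1 -1 -1]
Echelon form has 2 nonzero rows (pivots: X1,X2)
n=5, r=2 ⇒ 3 dimensionless groups

3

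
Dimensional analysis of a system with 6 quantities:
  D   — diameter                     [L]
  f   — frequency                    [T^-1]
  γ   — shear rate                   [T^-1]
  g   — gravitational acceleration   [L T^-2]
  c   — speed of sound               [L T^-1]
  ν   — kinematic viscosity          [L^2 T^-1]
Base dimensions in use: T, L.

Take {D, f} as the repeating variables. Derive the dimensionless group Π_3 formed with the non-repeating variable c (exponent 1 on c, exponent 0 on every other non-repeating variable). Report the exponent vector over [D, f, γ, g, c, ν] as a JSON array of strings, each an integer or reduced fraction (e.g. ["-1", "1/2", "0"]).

["-1", "-1", "0", "0", "1", "0"]

Write exponents as rows T,L / cols D,f,γ,g,c,ν:
  T: [ 0 -1 -1 -2 -1 -1]
  L: [ 1  0  0  1  1  2]
Echelon form has 2 nonzero rows (pivots: D,f)
Repeat: D,f; free: γ,g,c,ν
RREF:
  r0: [   1    0    0    1    1    2]
  r1: [   0    1    1    2    1    1]
Fix exponent of c at 1, γ at 0, g at 0, ν at 0; solve each RREF row for its pivot's exponent:
  r0: exp(D) + (1)·1 = 0 ⇒ exp(D) = -1
  r1: exp(f) + (1)·1 = 0 ⇒ exp(f) = -1
Π_3 = D^-1 · f^-1 · c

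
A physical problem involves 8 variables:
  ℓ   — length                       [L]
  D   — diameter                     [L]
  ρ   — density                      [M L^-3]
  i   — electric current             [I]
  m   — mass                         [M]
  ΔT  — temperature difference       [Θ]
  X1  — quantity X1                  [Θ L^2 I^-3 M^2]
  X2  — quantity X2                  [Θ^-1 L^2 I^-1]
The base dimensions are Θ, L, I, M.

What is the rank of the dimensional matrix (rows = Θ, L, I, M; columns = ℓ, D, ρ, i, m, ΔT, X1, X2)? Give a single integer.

Write exponents as rows Θ,L,I,M / cols ℓ,D,ρ,i,m,ΔT,X1,X2:
  Θ: [ 0  0  0  0  0  1  1 -1]
  L: [ 1  1 -3  0  0  0  2  2]
  I: [ 0  0  0  1  0  0 -3 -1]
  M: [ 0  0  1  0  1  0  2  0]
Echelon form has 4 nonzero rows (pivots: ℓ,ρ,i,ΔT)

4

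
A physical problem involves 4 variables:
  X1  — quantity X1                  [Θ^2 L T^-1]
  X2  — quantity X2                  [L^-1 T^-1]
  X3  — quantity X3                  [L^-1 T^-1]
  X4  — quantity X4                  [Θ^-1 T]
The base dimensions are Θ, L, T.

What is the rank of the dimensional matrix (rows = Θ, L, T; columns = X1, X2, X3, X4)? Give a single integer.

2

Exponent matrix [Θ,L,T] × [X1,X2,X3,X4]:
  Θ: [ 2  0  0 -1]
  L: [ 1 -1 -1  0]
  T: [-1 -1 -1  1]
Row reduction gives pivot columns X1,X2; rank = 2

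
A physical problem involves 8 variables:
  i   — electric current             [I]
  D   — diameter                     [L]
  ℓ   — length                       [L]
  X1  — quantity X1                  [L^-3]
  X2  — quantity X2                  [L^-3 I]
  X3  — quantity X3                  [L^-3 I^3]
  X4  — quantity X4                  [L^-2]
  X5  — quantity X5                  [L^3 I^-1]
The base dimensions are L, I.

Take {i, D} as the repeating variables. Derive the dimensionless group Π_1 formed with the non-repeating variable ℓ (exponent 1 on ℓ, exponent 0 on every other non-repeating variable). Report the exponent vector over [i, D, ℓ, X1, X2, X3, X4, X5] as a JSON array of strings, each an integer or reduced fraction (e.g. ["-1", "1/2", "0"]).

Dimensional matrix (L×I by i×D×ℓ×X1×X2×X3×X4×X5):
  L: [ 0  1  1 -3 -3 -3 -2  3]
  I: [ 1  0  0  0  1  3  0 -1]
Echelon form has 2 nonzero rows (pivots: i,D)
Repeat: i,D; free: ℓ,X1,X2,X3,X4,X5
RREF:
  r0: [   1    0    0    0    1    3    0   -1]
  r1: [   0    1    1   -3   -3   -3   -2    3]
Fix exponent of ℓ at 1, X1 at 0, X2 at 0, X3 at 0, X4 at 0, X5 at 0; solve each RREF row for its pivot's exponent:
  r0: exp(i) + (0)·1 = 0 ⇒ exp(i) = 0
  r1: exp(D) + (1)·1 = 0 ⇒ exp(D) = -1
Π_1 = D^-1 · ℓ

["0", "-1", "1", "0", "0", "0", "0", "0"]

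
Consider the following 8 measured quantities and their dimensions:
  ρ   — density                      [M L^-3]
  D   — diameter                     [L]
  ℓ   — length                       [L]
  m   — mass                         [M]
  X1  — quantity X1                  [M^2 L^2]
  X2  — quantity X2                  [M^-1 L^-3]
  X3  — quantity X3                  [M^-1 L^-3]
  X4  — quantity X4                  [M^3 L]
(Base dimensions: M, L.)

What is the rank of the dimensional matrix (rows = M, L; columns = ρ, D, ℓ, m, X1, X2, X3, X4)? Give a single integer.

2

Exponent matrix [M,L] × [ρ,D,ℓ,m,X1,X2,X3,X4]:
  M: [ 1  0  0  1  2 -1 -1  3]
  L: [-3  1  1  0  2 -3 -3  1]
RREF → pivots at {ρ,D} ⇒ r = 2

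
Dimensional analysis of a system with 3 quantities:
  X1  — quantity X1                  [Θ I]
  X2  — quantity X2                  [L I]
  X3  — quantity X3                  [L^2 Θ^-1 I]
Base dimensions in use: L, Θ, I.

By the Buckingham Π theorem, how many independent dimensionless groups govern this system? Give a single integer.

Exponent matrix [L,Θ,I] × [X1,X2,X3]:
  L: [ 0  1  2]
  Θ: [ 1  0 -1]
  I: [ 1  1  1]
Row reduction gives pivot columns X1,X2; rank = 2
3 vars − rank 2 = 1 Π group

1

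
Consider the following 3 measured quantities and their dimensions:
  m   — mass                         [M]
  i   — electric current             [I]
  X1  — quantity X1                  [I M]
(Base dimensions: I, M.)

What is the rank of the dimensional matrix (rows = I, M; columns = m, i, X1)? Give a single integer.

Exponent matrix [I,M] × [m,i,X1]:
  I: [ 0  1  1]
  M: [ 1  0  1]
Echelon form has 2 nonzero rows (pivots: m,i)

2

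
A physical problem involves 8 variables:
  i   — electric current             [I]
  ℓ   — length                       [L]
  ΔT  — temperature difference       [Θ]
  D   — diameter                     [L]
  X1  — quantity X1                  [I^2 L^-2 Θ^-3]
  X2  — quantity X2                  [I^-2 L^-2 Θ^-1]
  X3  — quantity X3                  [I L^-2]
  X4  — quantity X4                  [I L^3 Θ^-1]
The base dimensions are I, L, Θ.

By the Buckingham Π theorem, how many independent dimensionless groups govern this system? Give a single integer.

Write exponents as rows I,L,Θ / cols i,ℓ,ΔT,D,X1,X2,X3,X4:
  I: [ 1  0  0  0  2 -2  1  1]
  L: [ 0  1  0  1 -2 -2 -2  3]
  Θ: [ 0  0  1  0 -3 -1  0 -1]
Echelon form has 3 nonzero rows (pivots: i,ℓ,ΔT)
n=8, r=3 ⇒ 5 dimensionless groups

5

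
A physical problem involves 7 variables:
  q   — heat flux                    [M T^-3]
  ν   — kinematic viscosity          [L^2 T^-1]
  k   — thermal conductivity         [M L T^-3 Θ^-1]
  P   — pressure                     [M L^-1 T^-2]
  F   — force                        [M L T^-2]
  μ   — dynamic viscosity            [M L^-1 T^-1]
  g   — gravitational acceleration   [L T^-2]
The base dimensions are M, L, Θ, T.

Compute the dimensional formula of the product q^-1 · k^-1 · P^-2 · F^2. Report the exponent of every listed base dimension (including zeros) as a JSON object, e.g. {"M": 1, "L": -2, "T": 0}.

{"M": -2, "L": 3, "Θ": 1, "T": 6}

Exponent matrix [M,L,Θ,T] × [q,ν,k,P,F,μ,g]:
  M: [ 1  0  1  1  1  1  0]
  L: [ 0  2  1 -1  1 -1  1]
  Θ: [ 0  0 -1  0  0  0  0]
  T: [-3 -1 -3 -2 -2 -1 -2]
  [M]: (-1)·1+(-1)·1+(-2)·1+(2)·1 = -2
  [L]: (-1)·0+(-1)·1+(-2)·-1+(2)·1 = 3
  [Θ]: (-1)·0+(-1)·-1+(-2)·0+(2)·0 = 1
  [T]: (-1)·-3+(-1)·-3+(-2)·-2+(2)·-2 = 6
⇒ M^-2 L^3 Θ T^6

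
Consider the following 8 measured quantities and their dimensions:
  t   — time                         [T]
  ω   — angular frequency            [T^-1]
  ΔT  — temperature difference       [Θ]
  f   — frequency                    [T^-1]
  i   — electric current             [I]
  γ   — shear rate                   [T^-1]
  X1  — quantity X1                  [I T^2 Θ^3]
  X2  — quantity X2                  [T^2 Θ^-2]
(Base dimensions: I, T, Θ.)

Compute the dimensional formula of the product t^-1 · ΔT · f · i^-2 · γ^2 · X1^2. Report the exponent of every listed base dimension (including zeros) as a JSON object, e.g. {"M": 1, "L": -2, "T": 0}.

Write exponents as rows I,T,Θ / cols t,ω,ΔT,f,i,γ,X1,X2:
  I: [ 0  0  0  0  1  0  1  0]
  T: [ 1 -1  0 -1  0 -1  2  2]
  Θ: [ 0  0  1  0  0  0  3 -2]
  [I]: (-1)·0+(1)·0+(1)·0+(-2)·1+(2)·0+(2)·1 = 0
  [T]: (-1)·1+(1)·0+(1)·-1+(-2)·0+(2)·-1+(2)·2 = 0
  [Θ]: (-1)·0+(1)·1+(1)·0+(-2)·0+(2)·0+(2)·3 = 7
⇒ Θ^7

{"I": 0, "T": 0, "Θ": 7}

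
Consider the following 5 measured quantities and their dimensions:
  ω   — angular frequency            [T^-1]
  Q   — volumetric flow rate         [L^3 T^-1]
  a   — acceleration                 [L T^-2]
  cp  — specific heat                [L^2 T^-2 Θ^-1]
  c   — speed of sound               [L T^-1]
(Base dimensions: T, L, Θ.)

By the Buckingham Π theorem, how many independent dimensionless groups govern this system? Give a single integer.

2

Dimensional matrix (T×L×Θ by ω×Q×a×cp×c):
  T: [-1 -1 -2 -2 -1]
  L: [ 0  3  1  2  1]
  Θ: [ 0  0  0 -1  0]
Echelon form has 3 nonzero rows (pivots: ω,Q,cp)
n=5, r=3 ⇒ 2 dimensionless groups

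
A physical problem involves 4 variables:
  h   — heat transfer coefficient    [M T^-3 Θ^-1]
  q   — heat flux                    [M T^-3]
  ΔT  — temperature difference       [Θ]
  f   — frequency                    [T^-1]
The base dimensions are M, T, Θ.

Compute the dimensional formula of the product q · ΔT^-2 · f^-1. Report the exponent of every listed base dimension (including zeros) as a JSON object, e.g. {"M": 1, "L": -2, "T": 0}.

Exponent matrix [M,T,Θ] × [h,q,ΔT,f]:
  M: [ 1  1  0  0]
  T: [-3 -3  0 -1]
  Θ: [-1  0  1  0]
  [M]: (1)·1+(-2)·0+(-1)·0 = 1
  [T]: (1)·-3+(-2)·0+(-1)·-1 = -2
  [Θ]: (1)·0+(-2)·1+(-1)·0 = -2
⇒ M T^-2 Θ^-2

{"M": 1, "T": -2, "Θ": -2}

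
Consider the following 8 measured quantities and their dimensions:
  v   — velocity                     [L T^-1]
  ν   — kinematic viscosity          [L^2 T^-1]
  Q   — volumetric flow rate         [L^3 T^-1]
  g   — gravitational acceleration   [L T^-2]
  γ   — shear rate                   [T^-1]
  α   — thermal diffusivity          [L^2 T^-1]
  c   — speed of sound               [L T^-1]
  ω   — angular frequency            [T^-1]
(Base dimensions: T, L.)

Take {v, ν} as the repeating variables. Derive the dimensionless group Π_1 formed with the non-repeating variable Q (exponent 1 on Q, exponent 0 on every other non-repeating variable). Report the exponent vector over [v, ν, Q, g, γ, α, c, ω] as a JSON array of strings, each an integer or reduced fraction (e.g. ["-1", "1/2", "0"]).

Exponent matrix [T,L] × [v,ν,Q,g,γ,α,c,ω]:
  T: [-1 -1 -1 -2 -1 -1 -1 -1]
  L: [ 1  2  3  1  0  2  1  0]
Row reduction gives pivot columns v,ν; rank = 2
Repeat: v,ν; free: Q,g,γ,α,c,ω
RREF:
  r0: [   1    0   -1    3    2    0    1    2]
  r1: [   0    1    2   -1   -1    1    0   -1]
Fix exponent of Q at 1, g at 0, γ at 0, α at 0, c at 0, ω at 0; solve each RREF row for its pivot's exponent:
  r0: exp(v) + (-1)·1 = 0 ⇒ exp(v) = 1
  r1: exp(ν) + (2)·1 = 0 ⇒ exp(ν) = -2
Π_1 = v · ν^-2 · Q

["1", "-2", "1", "0", "0", "0", "0", "0"]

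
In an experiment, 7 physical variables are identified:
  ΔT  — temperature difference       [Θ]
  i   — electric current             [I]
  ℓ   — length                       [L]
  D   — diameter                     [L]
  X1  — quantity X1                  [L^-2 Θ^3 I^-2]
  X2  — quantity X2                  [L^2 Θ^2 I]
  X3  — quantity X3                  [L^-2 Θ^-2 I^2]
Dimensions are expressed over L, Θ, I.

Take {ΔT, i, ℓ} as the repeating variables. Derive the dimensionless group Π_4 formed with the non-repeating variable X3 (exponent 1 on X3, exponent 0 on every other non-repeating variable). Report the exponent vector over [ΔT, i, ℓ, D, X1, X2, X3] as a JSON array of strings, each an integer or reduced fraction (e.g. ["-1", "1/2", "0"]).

["2", "-2", "2", "0", "0", "0", "1"]

Write exponents as rows L,Θ,I / cols ΔT,i,ℓ,D,X1,X2,X3:
  L: [ 0  0  1  1 -2  2 -2]
  Θ: [ 1  0  0  0  3  2 -2]
  I: [ 0  1  0  0 -2  1  2]
Echelon form has 3 nonzero rows (pivots: ΔT,i,ℓ)
Pivot set = {ΔT,i,ℓ}, free = {D,X1,X2,X3}
RREF:
  r0: [   1    0    0    0    3    2   -2]
  r1: [   0    1    0    0   -2    1    2]
  r2: [   0    0    1    1   -2    2   -2]
Fix exponent of X3 at 1, D at 0, X1 at 0, X2 at 0; solve each RREF row for its pivot's exponent:
  r0: exp(ΔT) + (-2)·1 = 0 ⇒ exp(ΔT) = 2
  r1: exp(i) + (2)·1 = 0 ⇒ exp(i) = -2
  r2: exp(ℓ) + (-2)·1 = 0 ⇒ exp(ℓ) = 2
Π_4 = ΔT^2 · i^-2 · ℓ^2 · X3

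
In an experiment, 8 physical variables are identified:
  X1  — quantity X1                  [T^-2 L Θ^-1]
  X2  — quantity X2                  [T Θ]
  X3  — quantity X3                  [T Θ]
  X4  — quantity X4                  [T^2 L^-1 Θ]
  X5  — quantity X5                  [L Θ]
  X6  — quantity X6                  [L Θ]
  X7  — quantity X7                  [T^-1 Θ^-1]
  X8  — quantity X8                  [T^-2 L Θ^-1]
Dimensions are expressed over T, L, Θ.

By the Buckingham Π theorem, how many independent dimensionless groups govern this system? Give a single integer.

6

Dimensional matrix (T×L×Θ by X1×X2×X3×X4×X5×X6×X7×X8):
  T: [-2  1  1  2  0  0 -1 -2]
  L: [ 1  0  0 -1  1  1  0  1]
  Θ: [-1  1  1  1  1  1 -1 -1]
Echelon form has 2 nonzero rows (pivots: X1,X2)
8 vars − rank 2 = 6 Π groups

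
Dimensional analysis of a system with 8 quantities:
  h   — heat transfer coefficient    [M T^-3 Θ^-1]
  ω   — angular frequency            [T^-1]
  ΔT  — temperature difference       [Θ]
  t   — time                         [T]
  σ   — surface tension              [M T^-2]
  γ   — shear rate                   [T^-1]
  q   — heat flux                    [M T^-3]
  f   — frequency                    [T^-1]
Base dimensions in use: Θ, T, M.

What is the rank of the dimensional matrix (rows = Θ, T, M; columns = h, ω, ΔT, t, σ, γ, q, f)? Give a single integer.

Exponent matrix [Θ,T,M] × [h,ω,ΔT,t,σ,γ,q,f]:
  Θ: [-1  0  1  0  0  0  0  0]
  T: [-3 -1  0  1 -2 -1 -3 -1]
  M: [ 1  0  0  0  1  0  1  0]
Row reduction gives pivot columns h,ω,ΔT; rank = 3

3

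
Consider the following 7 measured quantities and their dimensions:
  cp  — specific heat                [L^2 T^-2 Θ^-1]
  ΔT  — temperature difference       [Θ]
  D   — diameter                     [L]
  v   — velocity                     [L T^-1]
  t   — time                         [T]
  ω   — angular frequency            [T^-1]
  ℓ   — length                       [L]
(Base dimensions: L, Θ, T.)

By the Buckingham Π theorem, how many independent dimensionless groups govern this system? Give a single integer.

4

Exponent matrix [L,Θ,T] × [cp,ΔT,D,v,t,ω,ℓ]:
  L: [ 2  0  1  1  0  0  1]
  Θ: [-1  1  0  0  0  0  0]
  T: [-2  0  0 -1  1 -1  0]
Row reduction gives pivot columns cp,ΔT,D; rank = 3
n=7, r=3 ⇒ 4 dimensionless groups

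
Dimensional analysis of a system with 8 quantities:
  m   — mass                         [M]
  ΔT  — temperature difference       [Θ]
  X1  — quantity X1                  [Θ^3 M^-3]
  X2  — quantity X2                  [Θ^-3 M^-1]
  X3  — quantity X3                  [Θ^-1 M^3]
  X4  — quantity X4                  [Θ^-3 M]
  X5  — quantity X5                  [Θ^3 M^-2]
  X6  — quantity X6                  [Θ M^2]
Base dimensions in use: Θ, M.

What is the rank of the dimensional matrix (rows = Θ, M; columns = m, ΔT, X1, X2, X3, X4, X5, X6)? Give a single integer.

Write exponents as rows Θ,M / cols m,ΔT,X1,X2,X3,X4,X5,X6:
  Θ: [ 0  1  3 -3 -1 -3  3  1]
  M: [ 1  0 -3 -1  3  1 -2  2]
RREF → pivots at {m,ΔT} ⇒ r = 2

2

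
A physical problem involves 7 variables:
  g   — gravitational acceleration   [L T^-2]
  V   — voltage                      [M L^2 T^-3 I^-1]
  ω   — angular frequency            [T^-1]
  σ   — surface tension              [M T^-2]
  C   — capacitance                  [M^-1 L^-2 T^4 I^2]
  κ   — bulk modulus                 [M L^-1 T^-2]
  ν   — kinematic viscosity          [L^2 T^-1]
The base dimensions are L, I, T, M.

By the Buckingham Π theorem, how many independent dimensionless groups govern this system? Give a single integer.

3

Dimensional matrix (L×I×T×M by g×V×ω×σ×C×κ×ν):
  L: [ 1  2  0  0 -2 -1  2]
  I: [ 0 -1  0  0  2  0  0]
  T: [-2 -3 -1 -2  4 -2 -1]
  M: [ 0  1  0  1 -1  1  0]
Row reduction gives pivot columns g,V,ω,σ; rank = 4
7 vars − rank 4 = 3 Π groups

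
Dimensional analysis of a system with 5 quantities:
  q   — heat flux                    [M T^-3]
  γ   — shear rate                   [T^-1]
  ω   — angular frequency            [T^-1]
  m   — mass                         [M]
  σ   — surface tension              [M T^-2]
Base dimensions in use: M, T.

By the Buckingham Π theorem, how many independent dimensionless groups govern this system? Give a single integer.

3

Write exponents as rows M,T / cols q,γ,ω,m,σ:
  M: [ 1  0  0  1  1]
  T: [-3 -1 -1  0 -2]
Echelon form has 2 nonzero rows (pivots: q,γ)
Π count = n − r = 5 − 2 = 3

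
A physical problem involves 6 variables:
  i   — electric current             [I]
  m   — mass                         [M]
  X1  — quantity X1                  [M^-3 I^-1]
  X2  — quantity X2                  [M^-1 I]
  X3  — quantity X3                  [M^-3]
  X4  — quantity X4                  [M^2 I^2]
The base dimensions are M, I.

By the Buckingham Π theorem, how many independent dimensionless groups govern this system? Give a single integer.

Write exponents as rows M,I / cols i,m,X1,X2,X3,X4:
  M: [ 0  1 -3 -1 -3  2]
  I: [ 1  0 -1  1  0  2]
RREF → pivots at {i,m} ⇒ r = 2
6 vars − rank 2 = 4 Π groups

4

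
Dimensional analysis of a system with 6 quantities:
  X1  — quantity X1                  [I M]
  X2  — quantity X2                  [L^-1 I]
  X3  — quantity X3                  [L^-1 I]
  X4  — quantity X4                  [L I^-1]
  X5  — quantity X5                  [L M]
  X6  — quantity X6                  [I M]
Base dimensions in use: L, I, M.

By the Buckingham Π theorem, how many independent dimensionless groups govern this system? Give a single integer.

Dimensional matrix (L×I×M by X1×X2×X3×X4×X5×X6):
  L: [ 0 -1 -1  1  1  0]
  I: [ 1  1  1 -1  0  1]
  M: [ 1  0  0  0  1  1]
Row reduction gives pivot columns X1,X2; rank = 2
n=6, r=2 ⇒ 4 dimensionless groups

4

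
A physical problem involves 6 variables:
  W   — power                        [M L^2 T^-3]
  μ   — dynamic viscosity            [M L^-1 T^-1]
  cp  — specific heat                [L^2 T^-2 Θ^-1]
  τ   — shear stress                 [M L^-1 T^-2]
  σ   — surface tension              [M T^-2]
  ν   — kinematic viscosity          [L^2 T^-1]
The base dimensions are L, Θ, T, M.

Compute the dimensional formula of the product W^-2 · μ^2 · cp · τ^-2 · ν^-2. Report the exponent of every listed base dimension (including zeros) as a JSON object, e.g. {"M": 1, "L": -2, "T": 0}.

{"L": -6, "Θ": -1, "T": 8, "M": -2}

Exponent matrix [L,Θ,T,M] × [W,μ,cp,τ,σ,ν]:
  L: [ 2 -1  2 -1  0  2]
  Θ: [ 0  0 -1  0  0  0]
  T: [-3 -1 -2 -2 -2 -1]
  M: [ 1  1  0  1  1  0]
  [L]: (-2)·2+(2)·-1+(1)·2+(-2)·-1+(-2)·2 = -6
  [Θ]: (-2)·0+(2)·0+(1)·-1+(-2)·0+(-2)·0 = -1
  [T]: (-2)·-3+(2)·-1+(1)·-2+(-2)·-2+(-2)·-1 = 8
  [M]: (-2)·1+(2)·1+(1)·0+(-2)·1+(-2)·0 = -2
⇒ L^-6 Θ^-1 T^8 M^-2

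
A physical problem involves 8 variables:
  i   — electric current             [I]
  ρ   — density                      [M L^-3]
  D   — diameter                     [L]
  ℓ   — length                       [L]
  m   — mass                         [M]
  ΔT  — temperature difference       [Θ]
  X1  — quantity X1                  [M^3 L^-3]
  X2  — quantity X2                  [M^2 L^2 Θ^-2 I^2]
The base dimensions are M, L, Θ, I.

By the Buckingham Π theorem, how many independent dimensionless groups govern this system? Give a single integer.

Write exponents as rows M,L,Θ,I / cols i,ρ,D,ℓ,m,ΔT,X1,X2:
  M: [ 0  1  0  0  1  0  3  2]
  L: [ 0 -3  1  1  0  0 -3  2]
  Θ: [ 0  0  0  0  0  1  0 -2]
  I: [ 1  0  0  0  0  0  0  2]
RREF → pivots at {i,ρ,D,ΔT} ⇒ r = 4
n=8, r=4 ⇒ 4 dimensionless groups

4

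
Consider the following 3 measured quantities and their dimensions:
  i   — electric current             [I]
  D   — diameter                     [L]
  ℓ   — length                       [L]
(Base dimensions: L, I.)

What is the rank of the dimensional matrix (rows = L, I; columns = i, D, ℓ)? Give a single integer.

Write exponents as rows L,I / cols i,D,ℓ:
  L: [ 0  1  1]
  I: [ 1  0  0]
Row reduction gives pivot columns i,D; rank = 2

2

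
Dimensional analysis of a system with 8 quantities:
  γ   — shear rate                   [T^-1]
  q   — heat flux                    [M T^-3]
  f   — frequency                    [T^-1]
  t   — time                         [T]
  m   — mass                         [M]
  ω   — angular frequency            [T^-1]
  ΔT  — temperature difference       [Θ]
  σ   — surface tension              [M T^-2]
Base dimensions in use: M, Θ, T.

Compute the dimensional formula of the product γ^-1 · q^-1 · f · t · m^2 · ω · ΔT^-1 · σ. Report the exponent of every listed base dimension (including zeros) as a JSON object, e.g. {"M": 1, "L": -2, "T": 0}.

{"M": 2, "Θ": -1, "T": 1}

Write exponents as rows M,Θ,T / cols γ,q,f,t,m,ω,ΔT,σ:
  M: [ 0  1  0  0  1  0  0  1]
  Θ: [ 0  0  0  0  0  0  1  0]
  T: [-1 -3 -1  1  0 -1  0 -2]
  [M]: (-1)·0+(-1)·1+(1)·0+(1)·0+(2)·1+(1)·0+(-1)·0+(1)·1 = 2
  [Θ]: (-1)·0+(-1)·0+(1)·0+(1)·0+(2)·0+(1)·0+(-1)·1+(1)·0 = -1
  [T]: (-1)·-1+(-1)·-3+(1)·-1+(1)·1+(2)·0+(1)·-1+(-1)·0+(1)·-2 = 1
⇒ M^2 Θ^-1 T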